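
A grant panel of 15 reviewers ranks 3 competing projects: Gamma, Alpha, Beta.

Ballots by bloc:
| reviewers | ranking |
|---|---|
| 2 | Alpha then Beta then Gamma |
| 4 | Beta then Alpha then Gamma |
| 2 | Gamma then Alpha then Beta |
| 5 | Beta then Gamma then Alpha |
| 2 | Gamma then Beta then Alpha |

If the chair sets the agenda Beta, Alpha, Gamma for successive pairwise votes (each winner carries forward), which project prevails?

Beta

Round 1: Beta vs Alpha — 11–4, Beta advances.
Round 2: Beta vs Gamma — 11–4, Beta advances.
Beta survives the agenda.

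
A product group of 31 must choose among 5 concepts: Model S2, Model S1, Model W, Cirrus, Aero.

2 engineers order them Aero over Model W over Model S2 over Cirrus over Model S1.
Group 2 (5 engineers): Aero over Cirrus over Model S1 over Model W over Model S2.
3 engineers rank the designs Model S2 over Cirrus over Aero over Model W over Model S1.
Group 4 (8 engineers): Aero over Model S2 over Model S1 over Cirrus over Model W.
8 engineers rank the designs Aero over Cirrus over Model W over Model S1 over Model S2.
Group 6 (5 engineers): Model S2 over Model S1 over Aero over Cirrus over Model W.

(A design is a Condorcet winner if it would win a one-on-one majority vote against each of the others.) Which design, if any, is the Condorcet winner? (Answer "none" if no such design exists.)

Aero

Pairwise majorities:
Model S2 vs Model S1: 18 to 13, Model S2.
Model S2 vs Model W: Model S2 is ranked higher on 3+8+5 = 16 ballots, Model W on 15. Model S2 wins 16–15.
Model S2 vs Cirrus: Model S2 preferred on 2+3+8+5 = 18 ballots; Model S2 wins 18–13.
Model S2 vs Aero: Model S2 is ranked higher on 3+5 = 8 ballots, Aero on 23. Aero wins 23–8.
Model S1 vs Model W: 5+8+5 = 18 for Model S1, 13 for Model W — Model S1 by 18–13.
Model S1 vs Cirrus: Model S1 is ranked higher on 8+5 = 13 ballots, Cirrus on 18. Cirrus wins 18–13.
Model S1 vs Aero: 5 to 26, Aero.
Model W vs Cirrus: Model W is ranked higher on 2 ballots, Cirrus on 29. Cirrus wins 29–2.
Model W vs Aero: 0 to 31, Aero.
Cirrus vs Aero: Cirrus is ranked higher on 3 ballots, Aero on 28. Aero wins 28–3.
Only Aero has no losses; Aero is the Condorcet winner.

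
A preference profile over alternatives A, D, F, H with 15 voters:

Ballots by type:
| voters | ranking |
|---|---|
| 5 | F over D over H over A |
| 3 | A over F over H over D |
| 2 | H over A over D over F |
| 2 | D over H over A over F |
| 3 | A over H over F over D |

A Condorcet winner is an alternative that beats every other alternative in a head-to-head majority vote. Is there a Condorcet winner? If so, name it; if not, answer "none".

Check each pair by majority over 15 ballots:
A vs D: 8 to 7, A.
A vs F: A preferred on 3+2+2+3 = 10 ballots; A wins 10–5.
A vs H: A is ranked higher on 3+3 = 6 ballots, H on 9. H wins 9–6.
D vs F: 2+2 = 4 for D, 11 for F — F by 11–4.
D vs H: 5+2 = 7 for D, 8 for H — H by 8–7.
F vs H: F is ranked higher on 5+3 = 8 ballots, H on 7. F wins 8–7.
Every alternative loses at least once (A loses to H; D loses to A; F loses to A; H loses to F). The majority relation contains the cycle A → F → H → A, so there is no Condorcet winner.

none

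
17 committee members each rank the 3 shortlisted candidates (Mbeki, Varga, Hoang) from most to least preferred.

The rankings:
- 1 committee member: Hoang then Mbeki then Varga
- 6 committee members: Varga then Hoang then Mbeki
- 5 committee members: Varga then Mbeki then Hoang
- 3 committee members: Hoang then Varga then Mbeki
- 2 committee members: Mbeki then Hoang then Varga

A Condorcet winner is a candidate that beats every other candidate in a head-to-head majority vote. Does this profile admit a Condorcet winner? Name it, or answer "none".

Check each pair by majority over 17 ballots:
Mbeki vs Varga: Varga, 14–3.
Mbeki vs Hoang: Hoang, 10–7.
Varga vs Hoang: Varga wins 11–6.
Varga defeats every rival head-to-head and is the Condorcet winner.

Varga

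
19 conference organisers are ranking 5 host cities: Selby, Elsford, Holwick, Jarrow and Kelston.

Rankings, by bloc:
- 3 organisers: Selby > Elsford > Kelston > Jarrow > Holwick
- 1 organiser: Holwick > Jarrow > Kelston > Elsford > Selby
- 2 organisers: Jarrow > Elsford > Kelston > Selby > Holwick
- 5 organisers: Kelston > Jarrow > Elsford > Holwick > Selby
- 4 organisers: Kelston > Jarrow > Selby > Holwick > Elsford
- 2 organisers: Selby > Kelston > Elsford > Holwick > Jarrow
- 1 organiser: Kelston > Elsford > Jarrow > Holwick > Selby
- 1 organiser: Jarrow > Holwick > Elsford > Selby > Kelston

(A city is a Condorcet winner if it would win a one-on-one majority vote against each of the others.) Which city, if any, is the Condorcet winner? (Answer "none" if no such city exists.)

Kelston

Head-to-head results (19 organisers):
Selby vs Elsford: 9 to 10, Elsford.
Selby–Holwick: Selby 11–8.
Selby vs Jarrow: Selby preferred on 3+2 = 5 ballots; Jarrow wins 14–5.
Selby vs Kelston: Selby preferred on 3+2+1 = 6 ballots; Kelston wins 13–6.
Elsford vs Holwick: Elsford, 13–6.
Elsford–Jarrow: Jarrow 13–6.
Elsford vs Kelston: Kelston wins 13–6.
Holwick vs Jarrow: Jarrow wins 16–3.
Holwick vs Kelston: Kelston, 17–2.
Jarrow vs Kelston: Kelston wins 15–4.
Kelston wins every pairwise contest, so Kelston is the Condorcet winner.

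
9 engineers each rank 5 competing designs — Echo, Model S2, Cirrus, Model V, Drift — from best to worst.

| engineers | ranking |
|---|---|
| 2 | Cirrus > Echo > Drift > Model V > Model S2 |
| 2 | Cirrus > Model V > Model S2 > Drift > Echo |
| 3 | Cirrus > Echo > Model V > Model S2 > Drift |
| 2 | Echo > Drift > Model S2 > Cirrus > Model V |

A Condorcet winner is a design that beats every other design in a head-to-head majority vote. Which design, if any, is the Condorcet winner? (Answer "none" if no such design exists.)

Head-to-head results (9 engineers):
Echo vs Model S2: Echo is ranked higher on 2+3+2 = 7 ballots, Model S2 on 2. Echo wins 7–2.
Echo vs Cirrus: 2 for Echo, 7 for Cirrus — Cirrus by 7–2.
Echo vs Model V: Echo is ranked higher on 2+3+2 = 7 ballots, Model V on 2. Echo wins 7–2.
Echo vs Drift: Echo preferred on 2+3+2 = 7 ballots; Echo wins 7–2.
Model S2 vs Cirrus: 2 for Model S2, 7 for Cirrus — Cirrus by 7–2.
Model S2 vs Model V: 2 to 7, Model V.
Model S2 vs Drift: Model S2 is ranked higher on 2+3 = 5 ballots, Drift on 4. Model S2 wins 5–4.
Cirrus vs Model V: Cirrus preferred on 2+2+3+2 = 9 ballots; Cirrus wins 9–0.
Cirrus vs Drift: Cirrus is ranked higher on 2+2+3 = 7 ballots, Drift on 2. Cirrus wins 7–2.
Model V vs Drift: Model V preferred on 2+3 = 5 ballots; Model V wins 5–4.
Cirrus beats each of Echo, Model S2, Model V, Drift — Cirrus is the Condorcet winner.

Cirrus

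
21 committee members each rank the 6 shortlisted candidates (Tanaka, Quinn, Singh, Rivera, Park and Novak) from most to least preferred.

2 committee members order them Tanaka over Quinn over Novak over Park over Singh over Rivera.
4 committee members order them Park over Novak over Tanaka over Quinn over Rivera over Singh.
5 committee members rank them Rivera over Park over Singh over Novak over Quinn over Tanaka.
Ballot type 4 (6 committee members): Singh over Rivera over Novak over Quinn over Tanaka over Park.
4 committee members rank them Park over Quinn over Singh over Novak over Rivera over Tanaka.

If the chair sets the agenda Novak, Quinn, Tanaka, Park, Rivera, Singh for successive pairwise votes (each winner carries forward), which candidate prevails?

Round 1: Novak vs Quinn — 15–6, Novak advances.
Round 2: Novak vs Tanaka — 19–2, Novak advances.
Round 3: Novak vs Park — 8–13, Park advances.
Round 4: Park vs Rivera — 10–11, Rivera advances.
Round 5: Rivera vs Singh — 9–12, Singh advances.
Singh survives the agenda.

Singh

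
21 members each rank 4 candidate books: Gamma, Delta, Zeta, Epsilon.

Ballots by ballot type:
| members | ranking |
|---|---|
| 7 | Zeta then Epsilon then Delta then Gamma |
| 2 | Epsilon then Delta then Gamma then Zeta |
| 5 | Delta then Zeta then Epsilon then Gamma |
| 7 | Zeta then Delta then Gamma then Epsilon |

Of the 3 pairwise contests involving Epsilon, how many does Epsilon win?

Epsilon against each rival (21 members):
Epsilon vs Gamma: Epsilon preferred on 7+2+5 = 14 ballots; Epsilon wins 14–7.
Epsilon–Delta: Delta 12–9.
Epsilon vs Zeta: Zeta, 19–2.
Epsilon beats Gamma; loses to Delta, Zeta — 1 pairwise win.

1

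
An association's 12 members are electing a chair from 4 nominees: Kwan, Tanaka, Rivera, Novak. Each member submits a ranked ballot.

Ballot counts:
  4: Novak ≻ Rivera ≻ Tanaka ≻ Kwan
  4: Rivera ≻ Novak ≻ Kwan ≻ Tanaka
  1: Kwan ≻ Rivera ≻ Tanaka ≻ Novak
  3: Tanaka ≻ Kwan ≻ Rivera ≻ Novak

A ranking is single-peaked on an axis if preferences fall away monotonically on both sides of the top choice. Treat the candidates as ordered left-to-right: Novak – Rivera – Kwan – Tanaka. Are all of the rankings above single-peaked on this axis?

Axis positions: Novak=1, Rivera=2, Kwan=3, Tanaka=4.
Type 1: ranking walks positions 1-2-4-3; Tanaka is ranked above Kwan even though Kwan lies between Tanaka and the peak Novak on the axis — preferences dip and rise again. Not single-peaked.
Type 2 (peak Rivera at position 2): ranking walks positions 2-1-3-4, expanding outward from the peak — single-peaked.
Type 3 (peak Kwan at position 3): ranking walks positions 3-2-4-1, expanding outward from the peak — single-peaked.
Type 4 (peak Tanaka at position 4): ranking walks positions 4-3-2-1, expanding outward from the peak — single-peaked.
Type 1 violates single-peakedness, so the profile is not single-peaked on this axis.

no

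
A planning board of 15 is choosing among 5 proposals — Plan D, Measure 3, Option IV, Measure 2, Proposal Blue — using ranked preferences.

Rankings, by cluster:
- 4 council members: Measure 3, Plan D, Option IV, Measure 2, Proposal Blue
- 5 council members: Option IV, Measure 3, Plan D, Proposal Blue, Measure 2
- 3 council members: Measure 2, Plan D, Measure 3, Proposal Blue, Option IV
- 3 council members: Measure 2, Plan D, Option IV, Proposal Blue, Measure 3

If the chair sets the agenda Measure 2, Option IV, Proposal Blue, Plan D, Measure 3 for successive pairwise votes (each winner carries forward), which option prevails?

Round 1: Measure 2 vs Option IV — 6–9, Option IV advances.
Round 2: Option IV vs Proposal Blue — 12–3, Option IV advances.
Round 3: Option IV vs Plan D — 5–10, Plan D advances.
Round 4: Plan D vs Measure 3 — 6–9, Measure 3 advances.
Measure 3 survives the agenda.

Measure 3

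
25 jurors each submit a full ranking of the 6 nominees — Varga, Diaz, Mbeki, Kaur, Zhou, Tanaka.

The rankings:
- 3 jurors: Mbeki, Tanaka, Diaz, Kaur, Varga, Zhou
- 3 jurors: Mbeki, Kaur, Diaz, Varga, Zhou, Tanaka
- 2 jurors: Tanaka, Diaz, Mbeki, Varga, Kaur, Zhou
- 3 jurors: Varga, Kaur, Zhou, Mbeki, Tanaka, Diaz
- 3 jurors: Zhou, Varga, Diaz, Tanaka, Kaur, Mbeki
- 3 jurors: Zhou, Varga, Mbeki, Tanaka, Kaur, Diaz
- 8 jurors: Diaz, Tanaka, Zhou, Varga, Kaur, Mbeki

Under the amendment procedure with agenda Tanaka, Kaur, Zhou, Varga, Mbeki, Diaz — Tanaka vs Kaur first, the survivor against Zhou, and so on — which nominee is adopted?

Diaz

Round 1: Tanaka vs Kaur — 19–6, Tanaka advances.
Round 2: Tanaka vs Zhou — 13–12, Tanaka advances.
Round 3: Tanaka vs Varga — 13–12, Tanaka advances.
Round 4: Tanaka vs Mbeki — 13–12, Tanaka advances.
Round 5: Tanaka vs Diaz — 11–14, Diaz advances.
Diaz survives the agenda.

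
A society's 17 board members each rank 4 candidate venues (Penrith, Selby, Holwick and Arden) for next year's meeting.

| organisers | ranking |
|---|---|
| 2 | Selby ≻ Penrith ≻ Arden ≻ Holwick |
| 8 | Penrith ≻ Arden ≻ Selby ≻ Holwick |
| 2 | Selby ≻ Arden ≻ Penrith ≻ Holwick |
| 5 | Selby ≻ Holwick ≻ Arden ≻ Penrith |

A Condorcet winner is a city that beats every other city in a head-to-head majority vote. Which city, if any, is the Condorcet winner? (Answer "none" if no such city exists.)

Selby

Check each pair by majority over 17 ballots:
Penrith vs Selby: Penrith is ranked higher on 8 ballots, Selby on 9. Selby wins 9–8.
Penrith vs Holwick: Penrith preferred on 2+8+2 = 12 ballots; Penrith wins 12–5.
Penrith vs Arden: Penrith, 10–7.
Selby vs Holwick: Selby preferred on 2+8+2+5 = 17 ballots; Selby wins 17–0.
Selby–Arden: Selby 9–8.
Holwick vs Arden: Arden wins 12–5.
Selby wins every pairwise contest, so Selby is the Condorcet winner.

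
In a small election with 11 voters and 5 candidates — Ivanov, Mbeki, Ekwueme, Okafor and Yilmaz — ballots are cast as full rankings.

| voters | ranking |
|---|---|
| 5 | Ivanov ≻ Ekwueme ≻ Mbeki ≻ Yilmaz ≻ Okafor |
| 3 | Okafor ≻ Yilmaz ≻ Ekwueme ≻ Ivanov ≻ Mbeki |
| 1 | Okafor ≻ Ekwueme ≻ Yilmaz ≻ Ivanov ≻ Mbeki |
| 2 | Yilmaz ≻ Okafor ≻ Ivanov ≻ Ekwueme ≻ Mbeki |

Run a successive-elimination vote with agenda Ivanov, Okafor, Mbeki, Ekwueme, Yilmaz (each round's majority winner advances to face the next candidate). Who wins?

Round 1: Ivanov vs Okafor — 5–6, Okafor advances.
Round 2: Okafor vs Mbeki — 6–5, Okafor advances.
Round 3: Okafor vs Ekwueme — 6–5, Okafor advances.
Round 4: Okafor vs Yilmaz — 4–7, Yilmaz advances.
Yilmaz survives the agenda.

Yilmaz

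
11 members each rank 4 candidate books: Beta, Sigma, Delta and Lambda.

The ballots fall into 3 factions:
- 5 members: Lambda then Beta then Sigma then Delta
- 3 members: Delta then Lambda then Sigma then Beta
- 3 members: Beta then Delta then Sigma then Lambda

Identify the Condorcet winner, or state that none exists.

Check each pair by majority over 11 ballots:
Beta vs Sigma: Beta, 8–3.
Beta–Delta: Beta 8–3.
Beta vs Lambda: Beta is ranked higher on 3 ballots, Lambda on 8. Lambda wins 8–3.
Sigma vs Delta: Delta wins 6–5.
Sigma vs Lambda: 3 for Sigma, 8 for Lambda — Lambda by 8–3.
Delta vs Lambda: 6 to 5, Delta.
Each book drops at least one matchup (Beta loses to Lambda; Sigma loses to Beta; Delta loses to Beta; Lambda loses to Delta); the cycle Beta beats Delta beats Lambda beats Beta rules out a Condorcet winner.

none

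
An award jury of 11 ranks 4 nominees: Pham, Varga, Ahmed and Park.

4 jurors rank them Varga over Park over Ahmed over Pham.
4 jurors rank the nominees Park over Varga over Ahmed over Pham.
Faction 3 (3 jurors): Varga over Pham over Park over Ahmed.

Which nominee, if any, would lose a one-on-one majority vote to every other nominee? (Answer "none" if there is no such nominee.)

Pham

Head-to-head results (11 jurors):
Pham vs Varga: Varga, 11–0.
Pham vs Ahmed: 3 for Pham, 8 for Ahmed — Ahmed by 8–3.
Pham–Park: Park 8–3.
Varga vs Ahmed: Varga preferred on 4+4+3 = 11 ballots; Varga wins 11–0.
Varga vs Park: Varga preferred on 4+3 = 7 ballots; Varga wins 7–4.
Ahmed vs Park: Ahmed preferred on 0 ballots; Park wins 11–0.
Only Pham has no wins; Pham is the Condorcet loser.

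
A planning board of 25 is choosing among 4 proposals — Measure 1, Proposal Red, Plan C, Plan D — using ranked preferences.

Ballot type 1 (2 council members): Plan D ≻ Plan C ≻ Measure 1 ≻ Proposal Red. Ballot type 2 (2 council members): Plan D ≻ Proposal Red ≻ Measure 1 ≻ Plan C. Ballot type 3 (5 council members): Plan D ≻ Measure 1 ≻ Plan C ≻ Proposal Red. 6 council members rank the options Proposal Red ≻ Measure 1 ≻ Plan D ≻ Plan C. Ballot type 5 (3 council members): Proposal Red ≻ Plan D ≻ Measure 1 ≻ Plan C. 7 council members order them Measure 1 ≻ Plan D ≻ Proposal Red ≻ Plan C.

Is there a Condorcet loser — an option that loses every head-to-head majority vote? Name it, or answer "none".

Pairwise majorities:
Measure 1 vs Proposal Red: Measure 1 is ranked higher on 2+5+7 = 14 ballots, Proposal Red on 11. Measure 1 wins 14–11.
Measure 1 vs Plan C: 23 to 2, Measure 1.
Measure 1 vs Plan D: 6+7 = 13 for Measure 1, 12 for Plan D — Measure 1 by 13–12.
Proposal Red vs Plan C: 18 to 7, Proposal Red.
Proposal Red vs Plan D: Plan D wins 16–9.
Plan C vs Plan D: Plan D, 25–0.
Plan C loses to every other option — it is the Condorcet loser.

Plan C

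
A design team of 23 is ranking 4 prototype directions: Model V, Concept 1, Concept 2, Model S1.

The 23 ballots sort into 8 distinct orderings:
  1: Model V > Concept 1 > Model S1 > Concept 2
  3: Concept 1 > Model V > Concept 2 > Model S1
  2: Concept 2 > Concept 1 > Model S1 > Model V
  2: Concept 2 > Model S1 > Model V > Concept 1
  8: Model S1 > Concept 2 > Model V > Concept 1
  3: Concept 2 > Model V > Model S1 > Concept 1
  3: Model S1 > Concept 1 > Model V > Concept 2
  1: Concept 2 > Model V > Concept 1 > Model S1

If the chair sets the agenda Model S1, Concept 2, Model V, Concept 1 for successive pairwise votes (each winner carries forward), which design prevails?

Round 1: Model S1 vs Concept 2 — 12–11, Model S1 advances.
Round 2: Model S1 vs Model V — 15–8, Model S1 advances.
Round 3: Model S1 vs Concept 1 — 16–7, Model S1 advances.
Model S1 survives the agenda.

Model S1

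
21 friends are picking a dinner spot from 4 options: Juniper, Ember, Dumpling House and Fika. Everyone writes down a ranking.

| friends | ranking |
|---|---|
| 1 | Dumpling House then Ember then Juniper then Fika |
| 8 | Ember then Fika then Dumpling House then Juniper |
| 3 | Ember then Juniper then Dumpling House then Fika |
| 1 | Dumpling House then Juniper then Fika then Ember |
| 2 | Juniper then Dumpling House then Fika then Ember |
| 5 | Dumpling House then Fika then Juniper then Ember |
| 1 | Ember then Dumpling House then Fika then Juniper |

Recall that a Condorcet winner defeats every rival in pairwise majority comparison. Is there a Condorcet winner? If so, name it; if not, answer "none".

Ember

Check each pair by majority over 21 ballots:
Juniper–Ember: Ember 13–8.
Juniper vs Dumpling House: Dumpling House, 16–5.
Juniper vs Fika: Juniper is ranked higher on 1+3+1+2 = 7 ballots, Fika on 14. Fika wins 14–7.
Ember vs Dumpling House: Ember, 12–9.
Ember vs Fika: Ember, 13–8.
Dumpling House vs Fika: Dumpling House preferred on 1+3+1+2+5+1 = 13 ballots; Dumpling House wins 13–8.
Ember beats each of Juniper, Dumpling House, Fika — Ember is the Condorcet winner.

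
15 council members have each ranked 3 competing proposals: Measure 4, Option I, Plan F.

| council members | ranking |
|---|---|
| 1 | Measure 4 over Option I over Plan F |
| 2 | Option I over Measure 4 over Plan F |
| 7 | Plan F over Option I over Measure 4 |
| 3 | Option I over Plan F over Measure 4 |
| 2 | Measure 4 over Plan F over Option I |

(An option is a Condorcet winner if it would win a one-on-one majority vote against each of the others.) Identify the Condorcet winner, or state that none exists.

Plan F

Check each pair by majority over 15 ballots:
Measure 4 vs Option I: Option I wins 12–3.
Measure 4–Plan F: Plan F 10–5.
Option I vs Plan F: Plan F wins 9–6.
Only Plan F has no losses; Plan F is the Condorcet winner.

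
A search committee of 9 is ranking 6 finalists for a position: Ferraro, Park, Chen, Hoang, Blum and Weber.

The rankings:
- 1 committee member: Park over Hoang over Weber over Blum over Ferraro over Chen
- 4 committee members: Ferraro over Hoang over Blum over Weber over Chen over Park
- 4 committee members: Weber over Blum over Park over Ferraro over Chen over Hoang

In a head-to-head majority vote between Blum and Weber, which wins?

Ballots ranking Blum above Weber: 4.
Ballots ranking Weber above Blum: 9 − 4 = 5.
Weber wins the head-to-head 5–4.

Weber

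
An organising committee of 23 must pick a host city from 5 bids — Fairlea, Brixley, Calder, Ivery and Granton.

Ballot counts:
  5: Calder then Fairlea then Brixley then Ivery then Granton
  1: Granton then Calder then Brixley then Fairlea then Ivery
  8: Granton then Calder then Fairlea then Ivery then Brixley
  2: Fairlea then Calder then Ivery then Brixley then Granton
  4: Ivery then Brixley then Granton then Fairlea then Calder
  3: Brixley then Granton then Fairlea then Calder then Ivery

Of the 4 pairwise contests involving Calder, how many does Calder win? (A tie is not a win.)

3

Calder against each rival (23 organisers):
Calder vs Fairlea: Calder is ranked higher on 5+1+8 = 14 ballots, Fairlea on 9. Calder wins 14–9.
Calder–Brixley: Calder 16–7.
Calder vs Ivery: Calder wins 19–4.
Calder vs Granton: Calder preferred on 5+2 = 7 ballots; Granton wins 16–7.
Calder beats Fairlea, Brixley, Ivery; loses to Granton — 3 pairwise wins.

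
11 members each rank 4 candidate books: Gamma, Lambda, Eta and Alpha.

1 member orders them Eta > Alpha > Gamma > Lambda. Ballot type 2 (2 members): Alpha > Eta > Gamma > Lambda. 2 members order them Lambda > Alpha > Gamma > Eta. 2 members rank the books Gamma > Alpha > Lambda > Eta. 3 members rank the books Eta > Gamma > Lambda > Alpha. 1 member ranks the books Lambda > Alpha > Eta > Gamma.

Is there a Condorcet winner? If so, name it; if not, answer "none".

none

Check each pair by majority over 11 ballots:
Gamma–Lambda: Gamma 8–3.
Gamma vs Eta: Eta wins 7–4.
Gamma vs Alpha: Alpha, 6–5.
Lambda–Eta: Eta 6–5.
Lambda–Alpha: Lambda 6–5.
Eta vs Alpha: Alpha wins 7–4.
Every book loses at least once (Gamma loses to Eta; Lambda loses to Gamma; Eta loses to Alpha; Alpha loses to Lambda). The majority relation contains the cycle Gamma → Lambda → Alpha → Gamma, so there is no Condorcet winner.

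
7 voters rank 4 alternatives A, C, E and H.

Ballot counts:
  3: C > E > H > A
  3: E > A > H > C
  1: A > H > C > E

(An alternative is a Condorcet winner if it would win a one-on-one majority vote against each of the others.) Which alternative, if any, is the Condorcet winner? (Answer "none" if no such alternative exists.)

Pairwise majorities:
A–C: A 4–3.
A vs E: 1 to 6, E.
A vs H: A preferred on 3+1 = 4 ballots; A wins 4–3.
C vs E: C preferred on 3+1 = 4 ballots; C wins 4–3.
C vs H: C preferred on 3 ballots; H wins 4–3.
E vs H: E, 6–1.
Every alternative loses at least once (A loses to E; C loses to A; E loses to C; H loses to A). The majority relation contains the cycle A > C > E > A, so there is no Condorcet winner.

none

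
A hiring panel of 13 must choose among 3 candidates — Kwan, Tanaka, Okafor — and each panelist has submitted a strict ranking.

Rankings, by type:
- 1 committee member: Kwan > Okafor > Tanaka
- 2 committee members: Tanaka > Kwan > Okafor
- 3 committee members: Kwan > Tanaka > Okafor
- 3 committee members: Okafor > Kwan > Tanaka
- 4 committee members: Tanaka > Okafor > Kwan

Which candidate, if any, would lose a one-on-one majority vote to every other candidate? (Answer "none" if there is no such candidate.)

none

Head-to-head results (13 committee members):
Kwan vs Tanaka: Kwan, 7–6.
Kwan–Okafor: Okafor 7–6.
Tanaka vs Okafor: Tanaka, 9–4.
Each candidate has at least one pairwise win (Kwan beats Tanaka; Tanaka beats Okafor; Okafor beats Kwan) — no Condorcet loser.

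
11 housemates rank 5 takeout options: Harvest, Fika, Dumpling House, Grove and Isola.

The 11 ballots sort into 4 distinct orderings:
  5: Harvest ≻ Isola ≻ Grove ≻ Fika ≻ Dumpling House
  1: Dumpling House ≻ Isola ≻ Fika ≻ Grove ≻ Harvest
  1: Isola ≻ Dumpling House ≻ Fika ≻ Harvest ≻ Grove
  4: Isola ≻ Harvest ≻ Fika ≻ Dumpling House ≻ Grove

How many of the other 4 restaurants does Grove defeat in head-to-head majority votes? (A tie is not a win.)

0

Grove against each rival (11 friends):
Grove vs Harvest: Harvest wins 10–1.
Grove vs Fika: 5 for Grove, 6 for Fika — Fika by 6–5.
Grove vs Dumpling House: Grove preferred on 5 ballots; Dumpling House wins 6–5.
Grove vs Isola: Grove is ranked higher on 0 ballots, Isola on 11. Isola wins 11–0.
Grove beats no one; loses to Harvest, Fika, Dumpling House, Isola — 0 pairwise wins.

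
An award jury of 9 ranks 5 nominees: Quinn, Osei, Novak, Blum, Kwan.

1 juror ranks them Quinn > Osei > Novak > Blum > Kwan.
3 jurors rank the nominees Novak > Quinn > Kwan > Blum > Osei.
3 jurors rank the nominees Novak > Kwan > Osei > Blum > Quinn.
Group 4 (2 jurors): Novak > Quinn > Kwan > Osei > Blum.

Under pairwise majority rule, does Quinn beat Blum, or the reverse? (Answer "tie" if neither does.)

Quinn

Ballots ranking Quinn above Blum: 1 + 3 + 2 = 6.
Ballots ranking Blum above Quinn: 9 − 6 = 3.
Quinn wins the head-to-head 6–3.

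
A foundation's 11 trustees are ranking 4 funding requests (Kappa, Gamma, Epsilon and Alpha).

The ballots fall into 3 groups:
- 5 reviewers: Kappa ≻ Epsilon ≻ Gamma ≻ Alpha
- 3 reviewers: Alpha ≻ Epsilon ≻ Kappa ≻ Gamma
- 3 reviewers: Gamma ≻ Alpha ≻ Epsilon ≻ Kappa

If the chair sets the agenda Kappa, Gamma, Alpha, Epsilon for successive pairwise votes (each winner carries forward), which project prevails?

Alpha

Round 1: Kappa vs Gamma — 8–3, Kappa advances.
Round 2: Kappa vs Alpha — 5–6, Alpha advances.
Round 3: Alpha vs Epsilon — 6–5, Alpha advances.
Alpha survives the agenda.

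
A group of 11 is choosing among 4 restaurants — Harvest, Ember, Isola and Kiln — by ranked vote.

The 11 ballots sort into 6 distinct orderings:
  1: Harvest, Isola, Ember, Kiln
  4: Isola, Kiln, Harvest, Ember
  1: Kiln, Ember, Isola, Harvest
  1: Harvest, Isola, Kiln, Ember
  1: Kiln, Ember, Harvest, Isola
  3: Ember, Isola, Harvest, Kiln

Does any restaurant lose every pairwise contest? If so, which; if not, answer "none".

Ember

Pairwise majorities:
Harvest vs Ember: 1+4+1 = 6 for Harvest, 5 for Ember — Harvest by 6–5.
Harvest vs Isola: Harvest preferred on 1+1+1 = 3 ballots; Isola wins 8–3.
Harvest vs Kiln: Kiln wins 6–5.
Ember vs Isola: Ember is ranked higher on 1+1+3 = 5 ballots, Isola on 6. Isola wins 6–5.
Ember–Kiln: Kiln 7–4.
Isola vs Kiln: 9 to 2, Isola.
Ember loses to every other restaurant — it is the Condorcet loser.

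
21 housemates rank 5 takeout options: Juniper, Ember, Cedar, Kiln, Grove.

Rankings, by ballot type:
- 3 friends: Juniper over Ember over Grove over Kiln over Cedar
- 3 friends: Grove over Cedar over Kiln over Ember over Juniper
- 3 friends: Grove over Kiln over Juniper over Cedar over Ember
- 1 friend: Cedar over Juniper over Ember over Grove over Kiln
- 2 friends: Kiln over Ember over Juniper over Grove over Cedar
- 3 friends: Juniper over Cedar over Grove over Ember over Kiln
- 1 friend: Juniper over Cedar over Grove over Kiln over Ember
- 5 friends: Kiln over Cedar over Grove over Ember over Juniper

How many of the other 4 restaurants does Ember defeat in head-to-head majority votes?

Ember against each rival (21 friends):
Ember vs Juniper: 10 to 11, Juniper.
Ember vs Cedar: 5 to 16, Cedar.
Ember vs Kiln: Kiln wins 14–7.
Ember vs Grove: Grove wins 15–6.
Ember beats no one; loses to Juniper, Cedar, Kiln, Grove — 0 pairwise wins.

0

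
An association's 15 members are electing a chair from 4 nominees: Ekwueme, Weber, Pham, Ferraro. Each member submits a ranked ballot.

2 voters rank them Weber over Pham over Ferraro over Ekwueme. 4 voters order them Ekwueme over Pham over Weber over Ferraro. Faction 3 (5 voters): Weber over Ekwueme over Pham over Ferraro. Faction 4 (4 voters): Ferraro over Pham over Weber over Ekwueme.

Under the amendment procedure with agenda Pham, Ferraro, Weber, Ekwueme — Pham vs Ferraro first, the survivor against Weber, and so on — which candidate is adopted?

Ekwueme

Round 1: Pham vs Ferraro — 11–4, Pham advances.
Round 2: Pham vs Weber — 8–7, Pham advances.
Round 3: Pham vs Ekwueme — 6–9, Ekwueme advances.
Ekwueme survives the agenda.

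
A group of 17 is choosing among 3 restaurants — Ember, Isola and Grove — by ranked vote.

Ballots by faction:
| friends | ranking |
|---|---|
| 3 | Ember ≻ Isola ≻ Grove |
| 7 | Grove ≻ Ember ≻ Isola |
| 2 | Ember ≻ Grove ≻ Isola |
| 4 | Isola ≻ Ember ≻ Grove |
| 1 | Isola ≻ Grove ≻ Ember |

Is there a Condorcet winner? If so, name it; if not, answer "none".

Ember

Check each pair by majority over 17 ballots:
Ember vs Isola: Ember preferred on 3+7+2 = 12 ballots; Ember wins 12–5.
Ember vs Grove: 9 to 8, Ember.
Isola vs Grove: 3+4+1 = 8 for Isola, 9 for Grove — Grove by 9–8.
Ember beats each of Isola, Grove — Ember is the Condorcet winner.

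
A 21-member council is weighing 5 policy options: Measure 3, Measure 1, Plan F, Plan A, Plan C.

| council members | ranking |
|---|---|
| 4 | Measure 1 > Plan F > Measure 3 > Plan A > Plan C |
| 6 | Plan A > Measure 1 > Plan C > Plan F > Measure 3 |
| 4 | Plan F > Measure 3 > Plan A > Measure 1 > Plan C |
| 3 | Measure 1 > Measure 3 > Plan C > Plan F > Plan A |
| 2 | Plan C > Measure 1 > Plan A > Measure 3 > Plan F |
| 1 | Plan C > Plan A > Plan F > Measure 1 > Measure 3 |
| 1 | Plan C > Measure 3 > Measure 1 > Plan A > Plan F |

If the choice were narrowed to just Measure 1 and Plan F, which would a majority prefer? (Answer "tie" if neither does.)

Ballots ranking Measure 1 above Plan F: 4 + 6 + 3 + 2 + 1 = 16.
Ballots ranking Plan F above Measure 1: 21 − 16 = 5.
Measure 1 wins the head-to-head 16–5.

Measure 1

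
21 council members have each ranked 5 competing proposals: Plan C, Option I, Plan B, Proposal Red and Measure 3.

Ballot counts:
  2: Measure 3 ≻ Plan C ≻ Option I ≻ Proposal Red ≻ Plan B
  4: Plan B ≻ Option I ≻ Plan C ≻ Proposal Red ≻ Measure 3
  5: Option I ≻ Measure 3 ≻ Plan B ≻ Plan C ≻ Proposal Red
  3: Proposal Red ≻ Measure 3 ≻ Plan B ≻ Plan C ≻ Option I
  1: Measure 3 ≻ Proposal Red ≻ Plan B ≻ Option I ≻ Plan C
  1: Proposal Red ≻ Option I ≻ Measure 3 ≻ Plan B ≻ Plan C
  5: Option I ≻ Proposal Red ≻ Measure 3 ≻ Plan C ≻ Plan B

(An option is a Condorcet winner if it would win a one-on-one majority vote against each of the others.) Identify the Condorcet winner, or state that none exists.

Option I

Check each pair by majority over 21 ballots:
Plan C vs Option I: 2+3 = 5 for Plan C, 16 for Option I — Option I by 16–5.
Plan C vs Plan B: 7 to 14, Plan B.
Plan C vs Proposal Red: 2+4+5 = 11 for Plan C, 10 for Proposal Red — Plan C by 11–10.
Plan C vs Measure 3: 4 for Plan C, 17 for Measure 3 — Measure 3 by 17–4.
Option I vs Plan B: 2+5+1+5 = 13 for Option I, 8 for Plan B — Option I by 13–8.
Option I vs Proposal Red: Option I is ranked higher on 2+4+5+5 = 16 ballots, Proposal Red on 5. Option I wins 16–5.
Option I vs Measure 3: Option I is ranked higher on 4+5+1+5 = 15 ballots, Measure 3 on 6. Option I wins 15–6.
Plan B vs Proposal Red: 9 to 12, Proposal Red.
Plan B vs Measure 3: 4 to 17, Measure 3.
Proposal Red vs Measure 3: Proposal Red is ranked higher on 4+3+1+5 = 13 ballots, Measure 3 on 8. Proposal Red wins 13–8.
Only Option I has no losses; Option I is the Condorcet winner.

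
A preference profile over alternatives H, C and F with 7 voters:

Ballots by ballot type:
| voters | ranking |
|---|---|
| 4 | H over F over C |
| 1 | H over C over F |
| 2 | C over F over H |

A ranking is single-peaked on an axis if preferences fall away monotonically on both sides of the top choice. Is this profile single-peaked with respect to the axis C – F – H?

no

Axis positions: C=1, F=2, H=3.
Ballot type 1 (peak H at position 3): ranking walks positions 3-2-1, expanding outward from the peak — single-peaked.
Ballot type 2: ranking walks positions 3-1-2; C is ranked above F even though F lies between C and the peak H on the axis — preferences dip and rise again. Not single-peaked.
Ballot type 3 (peak C at position 1): ranking walks positions 1-2-3, expanding outward from the peak — single-peaked.
Ballot type 2 violates single-peakedness, so the profile is not single-peaked on this axis.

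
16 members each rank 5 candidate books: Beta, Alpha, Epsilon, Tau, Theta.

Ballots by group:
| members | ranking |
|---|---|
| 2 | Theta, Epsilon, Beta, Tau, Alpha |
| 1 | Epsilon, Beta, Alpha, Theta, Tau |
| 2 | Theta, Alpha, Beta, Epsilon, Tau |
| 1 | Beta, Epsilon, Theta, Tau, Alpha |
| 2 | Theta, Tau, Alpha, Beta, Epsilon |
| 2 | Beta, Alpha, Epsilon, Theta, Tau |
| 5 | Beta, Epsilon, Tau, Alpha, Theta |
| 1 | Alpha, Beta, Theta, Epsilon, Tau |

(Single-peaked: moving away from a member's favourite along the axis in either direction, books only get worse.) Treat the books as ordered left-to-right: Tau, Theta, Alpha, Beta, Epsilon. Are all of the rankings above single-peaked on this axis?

no

Axis positions: Tau=1, Theta=2, Alpha=3, Beta=4, Epsilon=5.
Group 1: ranking walks positions 2-5-4-1-3; Epsilon is ranked above Alpha even though Alpha lies between Epsilon and the peak Theta on the axis — preferences dip and rise again. Not single-peaked.
Group 2 (peak Epsilon at position 5): ranking walks positions 5-4-3-2-1, expanding outward from the peak — single-peaked.
Group 3 (peak Theta at position 2): ranking walks positions 2-3-4-5-1, expanding outward from the peak — single-peaked.
Group 4: ranking walks positions 4-5-2-1-3; Theta is ranked above Alpha even though Alpha lies between Theta and the peak Beta on the axis — preferences dip and rise again. Not single-peaked.
Group 5 (peak Theta at position 2): ranking walks positions 2-1-3-4-5, expanding outward from the peak — single-peaked.
Group 6 (peak Beta at position 4): ranking walks positions 4-3-5-2-1, expanding outward from the peak — single-peaked.
Group 7: ranking walks positions 4-5-1-3-2; Tau is ranked above Alpha even though Alpha lies between Tau and the peak Beta on the axis — preferences dip and rise again. Not single-peaked.
Group 8 (peak Alpha at position 3): ranking walks positions 3-4-2-5-1, expanding outward from the peak — single-peaked.
Group 1 violates single-peakedness, so the profile is not single-peaked on this axis.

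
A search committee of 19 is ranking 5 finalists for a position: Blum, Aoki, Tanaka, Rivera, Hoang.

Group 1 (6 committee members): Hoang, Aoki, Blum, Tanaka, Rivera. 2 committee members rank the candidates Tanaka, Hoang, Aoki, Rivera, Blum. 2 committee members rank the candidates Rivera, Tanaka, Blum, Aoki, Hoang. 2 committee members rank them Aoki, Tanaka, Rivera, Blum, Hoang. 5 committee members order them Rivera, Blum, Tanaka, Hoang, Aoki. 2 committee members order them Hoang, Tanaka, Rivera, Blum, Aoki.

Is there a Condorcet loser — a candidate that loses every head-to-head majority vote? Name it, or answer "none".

Head-to-head results (19 committee members):
Blum vs Aoki: Aoki, 10–9.
Blum vs Tanaka: 6+5 = 11 for Blum, 8 for Tanaka — Blum by 11–8.
Blum vs Rivera: 6 for Blum, 13 for Rivera — Rivera by 13–6.
Blum vs Hoang: Hoang, 10–9.
Aoki vs Tanaka: Tanaka wins 11–8.
Aoki vs Rivera: Aoki is ranked higher on 6+2+2 = 10 ballots, Rivera on 9. Aoki wins 10–9.
Aoki vs Hoang: Aoki preferred on 2+2 = 4 ballots; Hoang wins 15–4.
Tanaka vs Rivera: Tanaka is ranked higher on 6+2+2+2 = 12 ballots, Rivera on 7. Tanaka wins 12–7.
Tanaka vs Hoang: Tanaka preferred on 2+2+2+5 = 11 ballots; Tanaka wins 11–8.
Rivera vs Hoang: Hoang, 10–9.
No candidate is winless: Blum beats Tanaka; Aoki beats Blum; Tanaka beats Aoki; Rivera beats Blum; Hoang beats Blum. There is no Condorcet loser.

none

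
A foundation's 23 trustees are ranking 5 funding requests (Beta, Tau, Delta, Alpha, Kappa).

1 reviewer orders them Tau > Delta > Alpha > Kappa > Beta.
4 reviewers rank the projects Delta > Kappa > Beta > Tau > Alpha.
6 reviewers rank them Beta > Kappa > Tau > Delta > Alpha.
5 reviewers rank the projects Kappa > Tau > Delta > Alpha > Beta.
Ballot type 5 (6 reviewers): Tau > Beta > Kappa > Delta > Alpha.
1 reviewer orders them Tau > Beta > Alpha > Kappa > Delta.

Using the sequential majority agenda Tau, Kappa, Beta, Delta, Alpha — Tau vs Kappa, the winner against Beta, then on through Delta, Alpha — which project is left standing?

Beta

Round 1: Tau vs Kappa — 8–15, Kappa advances.
Round 2: Kappa vs Beta — 10–13, Beta advances.
Round 3: Beta vs Delta — 13–10, Beta advances.
Round 4: Beta vs Alpha — 17–6, Beta advances.
The agenda winner is Beta.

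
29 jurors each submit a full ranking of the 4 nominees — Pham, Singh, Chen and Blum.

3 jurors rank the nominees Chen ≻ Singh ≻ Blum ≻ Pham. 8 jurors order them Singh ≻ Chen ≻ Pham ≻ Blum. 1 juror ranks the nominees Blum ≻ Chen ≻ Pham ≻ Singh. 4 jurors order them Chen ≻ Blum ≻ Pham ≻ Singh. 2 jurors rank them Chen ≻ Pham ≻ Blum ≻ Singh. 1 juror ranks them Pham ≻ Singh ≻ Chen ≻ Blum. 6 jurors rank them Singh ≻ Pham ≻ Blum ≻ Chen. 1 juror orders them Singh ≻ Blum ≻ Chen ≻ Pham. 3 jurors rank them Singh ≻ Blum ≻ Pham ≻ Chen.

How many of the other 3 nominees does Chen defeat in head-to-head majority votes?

2

Chen against each rival (29 jurors):
Chen vs Pham: Chen preferred on 3+8+1+4+2+1 = 19 ballots; Chen wins 19–10.
Chen vs Singh: Singh, 19–10.
Chen vs Blum: Chen wins 18–11.
Chen beats Pham, Blum; loses to Singh — 2 pairwise wins.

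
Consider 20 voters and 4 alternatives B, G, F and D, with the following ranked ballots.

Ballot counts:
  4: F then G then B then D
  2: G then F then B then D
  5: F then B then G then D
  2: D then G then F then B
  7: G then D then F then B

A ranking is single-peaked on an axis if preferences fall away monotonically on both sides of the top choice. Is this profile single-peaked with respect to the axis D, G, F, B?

yes

Axis positions: D=1, G=2, F=3, B=4.
Group 1 (peak F at position 3): ranking walks positions 3-2-4-1, expanding outward from the peak — single-peaked.
Group 2 (peak G at position 2): ranking walks positions 2-3-4-1, expanding outward from the peak — single-peaked.
Group 3 (peak F at position 3): ranking walks positions 3-4-2-1, expanding outward from the peak — single-peaked.
Group 4 (peak D at position 1): ranking walks positions 1-2-3-4, expanding outward from the peak — single-peaked.
Group 5 (peak G at position 2): ranking walks positions 2-1-3-4, expanding outward from the peak — single-peaked.
Every ranking is single-peaked on this axis.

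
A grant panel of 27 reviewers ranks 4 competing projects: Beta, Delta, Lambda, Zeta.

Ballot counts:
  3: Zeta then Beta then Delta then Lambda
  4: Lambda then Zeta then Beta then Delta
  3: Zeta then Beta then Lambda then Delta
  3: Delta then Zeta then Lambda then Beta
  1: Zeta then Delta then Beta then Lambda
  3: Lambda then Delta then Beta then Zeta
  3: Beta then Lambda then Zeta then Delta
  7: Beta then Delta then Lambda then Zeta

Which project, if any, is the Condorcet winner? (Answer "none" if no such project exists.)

none

Pairwise majorities:
Beta–Delta: Beta 20–7.
Beta–Lambda: Beta 17–10.
Beta vs Zeta: Zeta wins 14–13.
Delta vs Lambda: Delta wins 14–13.
Delta–Zeta: Zeta 14–13.
Lambda–Zeta: Lambda 17–10.
Every project loses at least once (Beta loses to Zeta; Delta loses to Beta; Lambda loses to Beta; Zeta loses to Lambda). The majority relation contains the cycle Beta beats Lambda beats Zeta beats Beta, so there is no Condorcet winner.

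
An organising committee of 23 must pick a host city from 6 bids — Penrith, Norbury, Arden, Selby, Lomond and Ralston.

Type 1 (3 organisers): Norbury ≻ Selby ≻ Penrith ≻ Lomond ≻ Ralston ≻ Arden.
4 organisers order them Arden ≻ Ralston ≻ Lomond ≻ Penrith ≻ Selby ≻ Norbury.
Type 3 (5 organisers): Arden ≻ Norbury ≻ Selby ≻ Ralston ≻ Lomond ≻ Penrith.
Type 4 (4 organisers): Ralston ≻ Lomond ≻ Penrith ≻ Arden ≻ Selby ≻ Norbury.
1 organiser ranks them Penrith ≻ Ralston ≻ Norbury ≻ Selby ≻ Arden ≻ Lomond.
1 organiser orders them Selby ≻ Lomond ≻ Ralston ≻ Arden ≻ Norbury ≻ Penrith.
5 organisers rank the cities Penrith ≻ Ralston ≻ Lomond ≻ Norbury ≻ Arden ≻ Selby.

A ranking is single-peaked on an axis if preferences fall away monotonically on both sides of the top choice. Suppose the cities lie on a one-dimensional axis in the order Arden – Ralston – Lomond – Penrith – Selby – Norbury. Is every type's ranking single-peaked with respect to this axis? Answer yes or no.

no

Axis positions: Arden=1, Ralston=2, Lomond=3, Penrith=4, Selby=5, Norbury=6.
Type 1 (peak Norbury at position 6): ranking walks positions 6-5-4-3-2-1, expanding outward from the peak — single-peaked.
Type 2 (peak Arden at position 1): ranking walks positions 1-2-3-4-5-6, expanding outward from the peak — single-peaked.
Type 3: ranking walks positions 1-6-5-2-3-4; Norbury is ranked above Ralston even though Ralston lies between Norbury and the peak Arden on the axis — preferences dip and rise again. Not single-peaked.
Type 4 (peak Ralston at position 2): ranking walks positions 2-3-4-1-5-6, expanding outward from the peak — single-peaked.
Type 5: ranking walks positions 4-2-6-5-1-3; Ralston is ranked above Lomond even though Lomond lies between Ralston and the peak Penrith on the axis — preferences dip and rise again. Not single-peaked.
Type 6: ranking walks positions 5-3-2-1-6-4; Lomond is ranked above Penrith even though Penrith lies between Lomond and the peak Selby on the axis — preferences dip and rise again. Not single-peaked.
Type 7: ranking walks positions 4-2-3-6-1-5; Ralston is ranked above Lomond even though Lomond lies between Ralston and the peak Penrith on the axis — preferences dip and rise again. Not single-peaked.
Type 3 violates single-peakedness, so the profile is not single-peaked on this axis.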